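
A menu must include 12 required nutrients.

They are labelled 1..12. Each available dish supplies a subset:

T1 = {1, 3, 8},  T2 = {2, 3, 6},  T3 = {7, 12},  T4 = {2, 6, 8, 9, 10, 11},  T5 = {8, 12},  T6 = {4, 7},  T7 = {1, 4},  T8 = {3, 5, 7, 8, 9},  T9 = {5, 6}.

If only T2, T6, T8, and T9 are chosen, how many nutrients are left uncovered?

Union of T2, T6, T8, T9 = {2, 3, 4, 5, 6, 7, 8, 9}.
Not covered: 1, 10, 11, 12 — 4 nutrients.

4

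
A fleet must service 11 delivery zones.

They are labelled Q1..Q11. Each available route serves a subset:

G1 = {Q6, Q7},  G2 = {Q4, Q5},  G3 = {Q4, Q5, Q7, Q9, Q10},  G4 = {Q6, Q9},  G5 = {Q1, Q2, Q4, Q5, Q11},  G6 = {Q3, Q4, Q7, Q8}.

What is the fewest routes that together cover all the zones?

G1 and G3 and G5 and G6 together: G1 ∪ G3 ∪ G5 ∪ G6 = {Q1, Q2, Q3, Q4, Q5, Q6, Q7, Q8, Q9, Q10, Q11} — every zone is covered.
No 3 of the 6 routes cover everything (all 20 combinations miss at least one zone), so 4 is optimal.

4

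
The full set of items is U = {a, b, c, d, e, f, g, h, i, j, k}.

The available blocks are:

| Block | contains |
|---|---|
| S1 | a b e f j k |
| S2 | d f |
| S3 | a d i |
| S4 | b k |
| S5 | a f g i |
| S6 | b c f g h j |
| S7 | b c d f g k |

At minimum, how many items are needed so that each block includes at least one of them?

3

The 3 items {a, f, k} hit every block.
No choice of 2 items meets every block, so 3 is the minimum.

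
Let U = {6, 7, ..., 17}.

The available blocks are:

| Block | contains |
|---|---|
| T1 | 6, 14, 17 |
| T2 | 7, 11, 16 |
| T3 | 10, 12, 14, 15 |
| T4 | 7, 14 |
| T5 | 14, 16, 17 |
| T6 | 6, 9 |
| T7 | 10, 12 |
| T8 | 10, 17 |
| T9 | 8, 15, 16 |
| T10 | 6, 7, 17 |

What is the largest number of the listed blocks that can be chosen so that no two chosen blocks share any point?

4

T4, T6, T8, T9 are pairwise disjoint (T4={7,14}; T6={6,9}; T8={10,17}; T9={8,15,16}).
Every remaining block overlaps one of these, and no 5 of the listed blocks are pairwise disjoint, so 4 is the maximum.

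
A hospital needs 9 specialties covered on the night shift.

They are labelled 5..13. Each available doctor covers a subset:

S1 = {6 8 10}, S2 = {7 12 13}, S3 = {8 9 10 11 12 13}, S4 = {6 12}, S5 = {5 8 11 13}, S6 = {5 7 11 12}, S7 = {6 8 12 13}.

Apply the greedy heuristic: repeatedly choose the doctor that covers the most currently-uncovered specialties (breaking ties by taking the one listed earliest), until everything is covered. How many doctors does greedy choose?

Greedy: pick S3 (covers 6 new) → pick S6 (covers 2 new) → pick S1 (covers 1 new). Total picks: 3.

3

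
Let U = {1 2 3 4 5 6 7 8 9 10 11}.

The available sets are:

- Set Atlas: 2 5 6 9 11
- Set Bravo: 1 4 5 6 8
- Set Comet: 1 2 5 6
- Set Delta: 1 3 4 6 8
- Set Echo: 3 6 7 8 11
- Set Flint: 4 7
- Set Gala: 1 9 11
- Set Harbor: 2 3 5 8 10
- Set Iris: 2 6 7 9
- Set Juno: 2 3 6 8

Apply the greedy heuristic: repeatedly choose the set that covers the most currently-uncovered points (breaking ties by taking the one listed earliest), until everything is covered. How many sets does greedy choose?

Greedy: pick Atlas (covers 5 new) → pick Delta (covers 4 new) → pick Echo (covers 1 new) → pick Harbor (covers 1 new). Total picks: 4.

4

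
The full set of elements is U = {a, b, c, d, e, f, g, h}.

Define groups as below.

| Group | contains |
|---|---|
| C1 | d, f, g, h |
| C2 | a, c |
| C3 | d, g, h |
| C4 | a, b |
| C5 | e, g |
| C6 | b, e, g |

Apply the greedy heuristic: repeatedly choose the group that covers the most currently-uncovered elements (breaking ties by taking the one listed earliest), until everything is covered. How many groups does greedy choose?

Greedy: pick C1 (covers 4 new) → pick C2 (covers 2 new) → pick C6 (covers 2 new). Total picks: 3.

3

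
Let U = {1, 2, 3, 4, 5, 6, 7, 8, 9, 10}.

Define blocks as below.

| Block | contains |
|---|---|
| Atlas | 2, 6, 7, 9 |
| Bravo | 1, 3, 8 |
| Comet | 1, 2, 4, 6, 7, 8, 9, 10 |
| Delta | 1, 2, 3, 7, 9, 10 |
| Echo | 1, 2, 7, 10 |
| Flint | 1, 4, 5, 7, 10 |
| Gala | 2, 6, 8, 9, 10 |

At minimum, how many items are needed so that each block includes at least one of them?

2

H = {1, 2} meets every block (each contains at least one member of H), and |H| = 2.
The blocks Atlas, Bravo are pairwise disjoint, so any hitting set needs a separate item for each — at least 2. Hence 2 is optimal.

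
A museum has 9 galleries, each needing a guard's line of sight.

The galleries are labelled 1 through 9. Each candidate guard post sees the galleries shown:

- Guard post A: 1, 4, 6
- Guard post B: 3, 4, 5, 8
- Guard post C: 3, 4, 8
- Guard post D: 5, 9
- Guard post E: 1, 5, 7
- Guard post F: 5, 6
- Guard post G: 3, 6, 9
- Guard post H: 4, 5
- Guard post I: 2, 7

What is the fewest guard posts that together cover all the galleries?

4

B and E and G and I together: B ∪ E ∪ G ∪ I = {1, 2, 3, 4, 5, 6, 7, 8, 9} — every gallery is covered.
No 3 of the 9 guard posts cover everything (all 84 combinations miss at least one gallery), so 4 is optimal.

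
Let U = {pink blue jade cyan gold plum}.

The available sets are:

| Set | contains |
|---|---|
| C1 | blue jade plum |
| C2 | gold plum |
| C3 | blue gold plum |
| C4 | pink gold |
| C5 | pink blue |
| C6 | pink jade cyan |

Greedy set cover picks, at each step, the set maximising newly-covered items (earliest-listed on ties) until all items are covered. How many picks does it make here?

Greedy: pick C1 (covers 3 new) → pick C4 (covers 2 new) → pick C6 (covers 1 new). Total picks: 3.
(The true minimum cover uses only 2 sets, so greedy is not optimal here.)

3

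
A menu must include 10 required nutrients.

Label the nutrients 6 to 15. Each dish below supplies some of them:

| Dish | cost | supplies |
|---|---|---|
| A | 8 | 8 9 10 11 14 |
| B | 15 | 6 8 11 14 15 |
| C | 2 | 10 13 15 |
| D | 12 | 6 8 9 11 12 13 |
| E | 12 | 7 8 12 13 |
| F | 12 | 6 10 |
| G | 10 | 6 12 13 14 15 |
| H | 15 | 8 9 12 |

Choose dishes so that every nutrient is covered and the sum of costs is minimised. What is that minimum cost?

A, E, G together cover every nutrient (A ∪ E ∪ G = {6, 7, 8, 9, 10, 11, 12, 13, 14, 15}); total cost 8 + 12 + 10 = 30.
The greedy pick C, A, G, E costs 32; no covering selection beats 30.

30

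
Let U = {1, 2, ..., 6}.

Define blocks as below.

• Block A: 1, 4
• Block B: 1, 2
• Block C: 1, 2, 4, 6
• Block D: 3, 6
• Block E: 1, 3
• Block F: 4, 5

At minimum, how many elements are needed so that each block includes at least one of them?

3

The 3 elements {1, 5, 6} hit every block.
The blocks B, D, F are pairwise disjoint, so any hitting set needs a separate element for each — at least 3. Hence 3 is optimal.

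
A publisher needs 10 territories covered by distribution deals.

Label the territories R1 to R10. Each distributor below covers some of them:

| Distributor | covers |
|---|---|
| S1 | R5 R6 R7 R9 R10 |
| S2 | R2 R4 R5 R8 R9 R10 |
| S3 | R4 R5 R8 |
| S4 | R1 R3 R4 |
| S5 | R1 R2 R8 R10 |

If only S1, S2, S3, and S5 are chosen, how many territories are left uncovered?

Union of S1, S2, S3, S5 = {R1, R2, R4, R5, R6, R7, R8, R9, R10}.
Not covered: R3 — 1 territory.

1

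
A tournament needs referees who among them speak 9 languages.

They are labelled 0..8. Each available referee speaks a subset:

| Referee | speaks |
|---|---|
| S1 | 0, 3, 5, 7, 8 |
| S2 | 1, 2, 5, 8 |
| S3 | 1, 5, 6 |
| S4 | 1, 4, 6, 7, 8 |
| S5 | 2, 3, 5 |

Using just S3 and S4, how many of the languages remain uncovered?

3

Union of S3, S4 = {1, 4, 5, 6, 7, 8}.
Not covered: 0, 2, 3 — 3 languages.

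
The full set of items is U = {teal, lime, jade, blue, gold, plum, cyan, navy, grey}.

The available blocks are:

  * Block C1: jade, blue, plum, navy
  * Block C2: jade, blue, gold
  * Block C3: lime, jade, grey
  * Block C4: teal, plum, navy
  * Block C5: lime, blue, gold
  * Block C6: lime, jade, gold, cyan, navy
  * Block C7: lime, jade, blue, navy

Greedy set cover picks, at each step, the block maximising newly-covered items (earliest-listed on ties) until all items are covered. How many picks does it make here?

Greedy: pick C6 (covers 5 new) → pick C1 (covers 2 new) → pick C3 (covers 1 new) → pick C4 (covers 1 new). Total picks: 4.

4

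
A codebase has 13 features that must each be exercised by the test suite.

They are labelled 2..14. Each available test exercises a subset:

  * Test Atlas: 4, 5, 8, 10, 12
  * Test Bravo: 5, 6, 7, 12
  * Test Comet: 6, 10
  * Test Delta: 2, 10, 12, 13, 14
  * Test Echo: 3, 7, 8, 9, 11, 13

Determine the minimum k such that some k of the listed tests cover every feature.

4

Take {Atlas, Comet, Delta, Echo}. Their union is {2, 3, 4, 5, 6, 7, 8, 9, 10, 11, 12, 13, 14}, which is all 13 features.
No 3 of the 5 tests cover everything (all 10 combinations miss at least one feature), so 4 is optimal.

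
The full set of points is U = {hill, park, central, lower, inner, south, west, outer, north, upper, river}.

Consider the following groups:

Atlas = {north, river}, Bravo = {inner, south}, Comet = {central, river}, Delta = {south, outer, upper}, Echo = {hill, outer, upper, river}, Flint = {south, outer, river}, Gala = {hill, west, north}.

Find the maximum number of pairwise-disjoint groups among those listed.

Bravo, Comet, Gala are pairwise disjoint (Bravo={inner,south}; Comet={central,river}; Gala={hill,west,north}).
Every remaining group overlaps one of these, and no 4 of the listed groups are pairwise disjoint, so 3 is the maximum.

3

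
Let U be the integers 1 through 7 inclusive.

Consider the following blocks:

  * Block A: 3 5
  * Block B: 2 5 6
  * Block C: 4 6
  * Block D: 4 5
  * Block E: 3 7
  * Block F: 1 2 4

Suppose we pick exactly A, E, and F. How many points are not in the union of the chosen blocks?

Union of A, E, F = {1, 2, 3, 4, 5, 7}.
Not covered: 6 — 1 point.

1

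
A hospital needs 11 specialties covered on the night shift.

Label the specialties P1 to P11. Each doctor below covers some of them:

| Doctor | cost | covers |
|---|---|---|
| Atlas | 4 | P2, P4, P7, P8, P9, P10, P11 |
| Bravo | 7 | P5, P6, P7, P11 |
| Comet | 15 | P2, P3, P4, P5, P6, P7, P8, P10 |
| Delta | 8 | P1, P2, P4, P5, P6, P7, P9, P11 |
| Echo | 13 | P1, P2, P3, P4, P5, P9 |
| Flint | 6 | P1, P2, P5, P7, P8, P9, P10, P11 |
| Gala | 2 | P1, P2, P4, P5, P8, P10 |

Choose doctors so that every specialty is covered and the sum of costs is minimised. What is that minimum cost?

21

Comet, Flint together cover every specialty (Comet ∪ Flint = {P1, P2, P3, P4, P5, P6, P7, P8, P9, P10, P11}); total cost 15 + 6 = 21.
The greedy pick Gala, Atlas, Bravo, Echo costs 26; no covering selection beats 21.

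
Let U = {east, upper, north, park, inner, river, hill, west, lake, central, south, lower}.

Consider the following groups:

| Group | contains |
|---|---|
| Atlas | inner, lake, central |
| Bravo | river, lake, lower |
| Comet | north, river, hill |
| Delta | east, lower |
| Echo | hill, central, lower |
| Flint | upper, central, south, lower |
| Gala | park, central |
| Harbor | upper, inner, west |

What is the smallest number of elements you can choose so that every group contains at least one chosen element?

4

Take H = {park, inner, hill, lower}. Each listed group contains at least one of these, so H is a hitting set of size 4.
The groups Comet, Delta, Gala, Harbor are pairwise disjoint, so any hitting set needs a separate element for each — at least 4. Hence 4 is optimal.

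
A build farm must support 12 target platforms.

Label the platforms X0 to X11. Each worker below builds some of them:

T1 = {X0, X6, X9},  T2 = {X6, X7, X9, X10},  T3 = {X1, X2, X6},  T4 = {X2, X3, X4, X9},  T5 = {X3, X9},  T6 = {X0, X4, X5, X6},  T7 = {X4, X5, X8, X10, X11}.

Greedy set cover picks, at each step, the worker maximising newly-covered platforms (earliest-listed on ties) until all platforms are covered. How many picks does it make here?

5

Greedy: pick T7 (covers 5 new) → pick T1 (covers 3 new) → pick T3 (covers 2 new) → pick T2 (covers 1 new) → pick T4 (covers 1 new). Total picks: 5.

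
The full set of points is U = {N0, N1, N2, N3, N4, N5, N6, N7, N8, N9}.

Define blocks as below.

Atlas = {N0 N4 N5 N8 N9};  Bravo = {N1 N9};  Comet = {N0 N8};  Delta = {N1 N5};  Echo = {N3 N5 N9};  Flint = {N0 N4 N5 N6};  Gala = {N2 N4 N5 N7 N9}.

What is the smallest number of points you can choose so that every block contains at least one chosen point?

3

H = {N0, N1, N9} meets every block (each contains at least one member of H), and |H| = 3.
No choice of 2 points meets every block, so 3 is the minimum.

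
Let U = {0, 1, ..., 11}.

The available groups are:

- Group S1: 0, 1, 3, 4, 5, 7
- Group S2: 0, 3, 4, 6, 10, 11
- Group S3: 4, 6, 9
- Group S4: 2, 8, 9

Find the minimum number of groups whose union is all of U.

S1 and S2 and S4 together: S1 ∪ S2 ∪ S4 = {0, 1, 2, 3, 4, 5, 6, 7, 8, 9, 10, 11} — every item is covered.
Only S1 contains 1, so S1 is forced; the remaining 6 items need at least 2 more groups (each remaining group adds at most 3) — so at least 3 groups are needed, and 3 is optimal.

3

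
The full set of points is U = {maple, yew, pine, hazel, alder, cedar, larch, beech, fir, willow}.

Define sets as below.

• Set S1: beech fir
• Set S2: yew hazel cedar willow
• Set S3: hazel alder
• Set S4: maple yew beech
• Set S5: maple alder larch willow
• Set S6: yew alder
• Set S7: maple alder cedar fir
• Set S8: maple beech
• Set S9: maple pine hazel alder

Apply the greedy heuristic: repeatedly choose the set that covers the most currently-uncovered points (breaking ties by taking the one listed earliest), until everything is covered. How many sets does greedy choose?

Greedy: pick S2 (covers 4 new) → pick S5 (covers 3 new) → pick S1 (covers 2 new) → pick S9 (covers 1 new). Total picks: 4.

4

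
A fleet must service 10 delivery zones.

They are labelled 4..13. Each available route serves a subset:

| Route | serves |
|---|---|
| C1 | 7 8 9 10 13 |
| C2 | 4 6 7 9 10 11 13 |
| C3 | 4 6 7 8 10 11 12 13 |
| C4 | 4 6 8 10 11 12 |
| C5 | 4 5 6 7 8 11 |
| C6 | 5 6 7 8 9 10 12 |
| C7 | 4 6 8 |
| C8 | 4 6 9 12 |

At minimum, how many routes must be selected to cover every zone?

Take {C2, C6}. Their union is {4, 5, 6, 7, 8, 9, 10, 11, 12, 13}, which is all 10 zones.
No single route has all 10 zones (the largest, C3, has 8), so 2 is optimal.

2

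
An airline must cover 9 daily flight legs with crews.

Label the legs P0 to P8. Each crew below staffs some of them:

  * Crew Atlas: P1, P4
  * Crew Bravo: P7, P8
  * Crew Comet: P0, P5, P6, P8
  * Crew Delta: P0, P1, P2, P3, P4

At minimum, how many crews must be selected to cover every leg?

3

Bravo and Comet and Delta together: Bravo ∪ Comet ∪ Delta = {P0, P1, P2, P3, P4, P5, P6, P7, P8} — every leg is covered.
Only Delta contains P2, so Delta is forced; the remaining 4 legs need at least 2 more crews (each remaining crew adds at most 3) — so at least 3 crews are needed, and 3 is optimal.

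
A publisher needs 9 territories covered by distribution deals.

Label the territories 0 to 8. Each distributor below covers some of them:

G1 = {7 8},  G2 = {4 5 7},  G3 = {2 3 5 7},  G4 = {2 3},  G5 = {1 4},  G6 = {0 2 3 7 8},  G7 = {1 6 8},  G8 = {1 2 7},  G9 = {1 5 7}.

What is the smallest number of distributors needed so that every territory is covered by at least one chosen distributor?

3

Take {G2, G6, G7}. Their union is {0, 1, 2, 3, 4, 5, 6, 7, 8}, which is all 9 territories.
Only G6 contains 0, so G6 is forced; the remaining 4 territories need at least 2 more distributors (each remaining distributor adds at most 2) — so at least 3 distributors are needed, and 3 is optimal.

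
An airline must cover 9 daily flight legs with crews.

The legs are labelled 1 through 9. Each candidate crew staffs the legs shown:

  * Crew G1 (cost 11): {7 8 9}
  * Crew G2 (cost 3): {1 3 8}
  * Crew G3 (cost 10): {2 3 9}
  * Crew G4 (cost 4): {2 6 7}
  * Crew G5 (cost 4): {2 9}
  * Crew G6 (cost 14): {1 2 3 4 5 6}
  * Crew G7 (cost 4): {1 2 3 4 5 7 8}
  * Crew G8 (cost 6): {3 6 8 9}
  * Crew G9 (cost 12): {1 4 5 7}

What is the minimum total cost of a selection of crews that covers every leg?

G7, G8 together cover every leg (G7 ∪ G8 = {1, 2, 3, 4, 5, 6, 7, 8, 9}); total cost 4 + 6 = 10.
No covering selection has total cost below 10.

10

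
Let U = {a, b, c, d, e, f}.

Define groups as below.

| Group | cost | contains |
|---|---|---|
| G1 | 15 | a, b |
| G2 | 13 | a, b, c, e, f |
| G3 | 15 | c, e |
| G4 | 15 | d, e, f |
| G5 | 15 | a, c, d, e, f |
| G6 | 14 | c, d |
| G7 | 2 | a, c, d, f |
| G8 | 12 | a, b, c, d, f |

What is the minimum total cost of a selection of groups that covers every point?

15

G2, G7 together cover every point (G2 ∪ G7 = {a, b, c, d, e, f}); total cost 13 + 2 = 15.
No covering selection has total cost below 15.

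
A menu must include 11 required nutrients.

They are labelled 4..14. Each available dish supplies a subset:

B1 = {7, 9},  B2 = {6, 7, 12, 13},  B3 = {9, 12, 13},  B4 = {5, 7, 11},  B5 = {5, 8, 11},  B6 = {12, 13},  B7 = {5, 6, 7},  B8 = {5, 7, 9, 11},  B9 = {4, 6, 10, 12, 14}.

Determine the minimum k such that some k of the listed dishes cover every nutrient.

Take {B1, B2, B5, B9}. Their union is {4, 5, 6, 7, 8, 9, 10, 11, 12, 13, 14}, which is all 11 nutrients.
No 3 of the 9 dishes cover everything (all 84 combinations miss at least one nutrient), so 4 is optimal.

4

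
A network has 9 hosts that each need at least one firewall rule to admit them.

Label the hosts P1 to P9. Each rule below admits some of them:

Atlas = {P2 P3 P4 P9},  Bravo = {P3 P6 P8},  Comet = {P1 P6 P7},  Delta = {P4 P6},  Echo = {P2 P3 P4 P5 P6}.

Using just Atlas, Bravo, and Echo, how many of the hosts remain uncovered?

2

Union of Atlas, Bravo, Echo = {P2, P3, P4, P5, P6, P8, P9}.
Not covered: P1, P7 — 2 hosts.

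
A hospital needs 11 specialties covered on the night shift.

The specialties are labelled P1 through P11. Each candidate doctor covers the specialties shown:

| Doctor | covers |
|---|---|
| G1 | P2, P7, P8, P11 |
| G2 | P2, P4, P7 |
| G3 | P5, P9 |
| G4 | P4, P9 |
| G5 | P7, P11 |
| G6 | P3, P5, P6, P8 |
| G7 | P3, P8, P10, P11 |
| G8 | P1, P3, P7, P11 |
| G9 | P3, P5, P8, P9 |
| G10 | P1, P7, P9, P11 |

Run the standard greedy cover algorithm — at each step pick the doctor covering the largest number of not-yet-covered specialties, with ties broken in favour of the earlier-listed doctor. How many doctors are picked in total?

Greedy: pick G1 (covers 4 new) → pick G6 (covers 3 new) → pick G4 (covers 2 new) → pick G7 (covers 1 new) → pick G8 (covers 1 new). Total picks: 5.
(The true minimum cover uses only 4 doctors, so greedy is not optimal here.)

5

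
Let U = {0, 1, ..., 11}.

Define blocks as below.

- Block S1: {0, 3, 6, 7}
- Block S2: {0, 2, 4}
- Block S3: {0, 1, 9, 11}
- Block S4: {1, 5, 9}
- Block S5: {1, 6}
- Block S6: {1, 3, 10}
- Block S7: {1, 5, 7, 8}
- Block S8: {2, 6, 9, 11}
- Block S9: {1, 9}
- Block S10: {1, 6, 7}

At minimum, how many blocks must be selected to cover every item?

S2 and S6 and S7 and S8 together: S2 ∪ S6 ∪ S7 ∪ S8 = {0, 1, 2, 3, 4, 5, 6, 7, 8, 9, 10, 11} — every item is covered.
Only S2 contains 4, so S2 is forced; the remaining 9 items need at least 3 more blocks (each remaining block adds at most 4) — so at least 4 blocks are needed, and 4 is optimal.

4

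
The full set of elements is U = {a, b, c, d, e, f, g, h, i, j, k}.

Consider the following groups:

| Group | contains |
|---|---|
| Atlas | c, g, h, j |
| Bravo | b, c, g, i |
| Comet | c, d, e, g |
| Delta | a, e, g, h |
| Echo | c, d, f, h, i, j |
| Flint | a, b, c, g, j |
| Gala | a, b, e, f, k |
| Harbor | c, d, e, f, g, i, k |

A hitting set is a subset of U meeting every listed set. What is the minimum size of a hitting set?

The 2 elements {f, g} hit every group.
The groups Atlas, Gala are pairwise disjoint, so any hitting set needs a separate element for each — at least 2. Hence 2 is optimal.

2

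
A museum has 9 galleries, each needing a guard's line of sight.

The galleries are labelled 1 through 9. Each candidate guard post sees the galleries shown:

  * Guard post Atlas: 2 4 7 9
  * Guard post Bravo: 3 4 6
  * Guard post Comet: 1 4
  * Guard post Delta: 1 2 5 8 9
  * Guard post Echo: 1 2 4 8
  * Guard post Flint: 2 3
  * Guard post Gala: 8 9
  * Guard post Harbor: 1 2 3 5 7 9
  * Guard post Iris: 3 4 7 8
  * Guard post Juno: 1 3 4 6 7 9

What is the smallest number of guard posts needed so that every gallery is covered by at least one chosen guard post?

2

Delta and Juno together: Delta ∪ Juno = {1, 2, 3, 4, 5, 6, 7, 8, 9} — every gallery is covered.
No single guard post has all 9 galleries (the largest, Harbor, has 6), so 2 is optimal.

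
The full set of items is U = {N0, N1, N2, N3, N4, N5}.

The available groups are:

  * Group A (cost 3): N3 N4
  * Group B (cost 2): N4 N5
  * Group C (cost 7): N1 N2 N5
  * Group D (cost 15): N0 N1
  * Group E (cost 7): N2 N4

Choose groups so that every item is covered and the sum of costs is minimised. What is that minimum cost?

A, C, D together cover every item (A ∪ C ∪ D = {N0, N1, N2, N3, N4, N5}); total cost 3 + 7 + 15 = 25.
The greedy pick B, A, C, D costs 27; no covering selection beats 25.

25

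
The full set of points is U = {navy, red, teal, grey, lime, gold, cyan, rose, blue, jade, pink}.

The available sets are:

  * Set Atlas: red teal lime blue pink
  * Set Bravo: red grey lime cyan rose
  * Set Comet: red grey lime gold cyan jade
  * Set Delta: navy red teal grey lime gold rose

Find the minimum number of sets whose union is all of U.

3

Take {Atlas, Comet, Delta}. Their union is {navy, red, teal, grey, lime, gold, cyan, rose, blue, jade, pink}, which is all 11 points.
Only Delta contains navy, so Delta is forced; the remaining 4 points need at least 2 more sets (each remaining set adds at most 2) — so at least 3 sets are needed, and 3 is optimal.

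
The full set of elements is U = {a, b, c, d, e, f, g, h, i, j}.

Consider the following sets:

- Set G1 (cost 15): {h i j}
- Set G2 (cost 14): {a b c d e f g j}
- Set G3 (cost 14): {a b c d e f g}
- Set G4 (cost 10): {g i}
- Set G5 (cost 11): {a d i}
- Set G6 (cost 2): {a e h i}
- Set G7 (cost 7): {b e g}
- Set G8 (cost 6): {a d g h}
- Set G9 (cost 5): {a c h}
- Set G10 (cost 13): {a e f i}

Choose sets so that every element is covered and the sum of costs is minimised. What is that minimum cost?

G2, G6 together cover every element (G2 ∪ G6 = {a, b, c, d, e, f, g, h, i, j}); total cost 14 + 2 = 16.
No covering selection has total cost below 16.

16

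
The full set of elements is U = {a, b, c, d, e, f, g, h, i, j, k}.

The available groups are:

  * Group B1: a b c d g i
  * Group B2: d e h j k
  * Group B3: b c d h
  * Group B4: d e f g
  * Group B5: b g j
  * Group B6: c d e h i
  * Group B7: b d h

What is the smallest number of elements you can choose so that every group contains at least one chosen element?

The 2 elements {g, h} hit every group.
The groups B5, B6 are pairwise disjoint, so any hitting set needs a separate element for each — at least 2. Hence 2 is optimal.

2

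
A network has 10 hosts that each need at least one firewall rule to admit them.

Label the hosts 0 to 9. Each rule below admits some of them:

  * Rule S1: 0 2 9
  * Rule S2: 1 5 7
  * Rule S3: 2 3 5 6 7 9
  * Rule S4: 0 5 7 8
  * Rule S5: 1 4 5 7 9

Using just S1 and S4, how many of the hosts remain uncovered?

4

Union of S1, S4 = {0, 2, 5, 7, 8, 9}.
Not covered: 1, 3, 4, 6 — 4 hosts.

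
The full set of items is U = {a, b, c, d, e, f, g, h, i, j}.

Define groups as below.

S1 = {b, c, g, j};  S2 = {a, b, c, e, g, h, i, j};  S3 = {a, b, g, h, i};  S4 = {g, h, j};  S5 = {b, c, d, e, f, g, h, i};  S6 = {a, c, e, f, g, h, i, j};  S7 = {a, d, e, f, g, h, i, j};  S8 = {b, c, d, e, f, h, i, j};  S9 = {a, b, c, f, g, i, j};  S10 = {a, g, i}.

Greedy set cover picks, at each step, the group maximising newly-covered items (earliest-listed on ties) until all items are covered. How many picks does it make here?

2

Greedy: pick S2 (covers 8 new) → pick S5 (covers 2 new). Total picks: 2.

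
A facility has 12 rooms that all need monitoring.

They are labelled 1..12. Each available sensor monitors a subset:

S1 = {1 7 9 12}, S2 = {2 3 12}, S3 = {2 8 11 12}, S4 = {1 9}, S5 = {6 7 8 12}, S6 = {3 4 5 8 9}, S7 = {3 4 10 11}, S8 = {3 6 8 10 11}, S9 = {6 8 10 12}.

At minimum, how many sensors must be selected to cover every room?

4

Take {S1, S3, S6, S9}. Their union is {1, 2, 3, 4, 5, 6, 7, 8, 9, 10, 11, 12}, which is all 12 rooms.
Only S6 contains 5, so S6 is forced; the remaining 7 rooms need at least 3 more sensors (each remaining sensor adds at most 3) — so at least 4 sensors are needed, and 4 is optimal.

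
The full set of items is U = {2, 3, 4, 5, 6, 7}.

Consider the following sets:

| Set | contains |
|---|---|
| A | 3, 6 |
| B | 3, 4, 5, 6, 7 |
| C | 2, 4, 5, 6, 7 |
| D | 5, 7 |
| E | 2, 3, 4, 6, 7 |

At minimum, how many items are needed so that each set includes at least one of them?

2

Take H = {6, 7}. Each listed set contains at least one of these, so H is a hitting set of size 2.
The sets A, D are pairwise disjoint, so any hitting set needs a separate item for each — at least 2. Hence 2 is optimal.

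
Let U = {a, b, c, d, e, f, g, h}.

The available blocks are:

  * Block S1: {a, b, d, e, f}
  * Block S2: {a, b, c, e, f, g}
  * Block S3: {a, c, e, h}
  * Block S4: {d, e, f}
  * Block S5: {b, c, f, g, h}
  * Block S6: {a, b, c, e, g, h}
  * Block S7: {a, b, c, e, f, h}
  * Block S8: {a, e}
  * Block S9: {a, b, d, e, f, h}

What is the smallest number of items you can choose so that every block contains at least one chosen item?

2

The 2 items {e, h} hit every block.
The blocks S5, S8 are pairwise disjoint, so any hitting set needs a separate item for each — at least 2. Hence 2 is optimal.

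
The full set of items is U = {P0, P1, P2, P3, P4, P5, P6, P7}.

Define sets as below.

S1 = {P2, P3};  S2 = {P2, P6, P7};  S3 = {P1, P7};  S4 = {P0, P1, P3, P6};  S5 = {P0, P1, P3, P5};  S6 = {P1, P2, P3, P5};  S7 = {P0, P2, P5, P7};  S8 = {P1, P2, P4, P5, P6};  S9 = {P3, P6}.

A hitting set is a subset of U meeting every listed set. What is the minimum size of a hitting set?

H = {P1, P2, P3} meets every set (each contains at least one member of H), and |H| = 3.
No choice of 2 items meets every set, so 3 is the minimum.

3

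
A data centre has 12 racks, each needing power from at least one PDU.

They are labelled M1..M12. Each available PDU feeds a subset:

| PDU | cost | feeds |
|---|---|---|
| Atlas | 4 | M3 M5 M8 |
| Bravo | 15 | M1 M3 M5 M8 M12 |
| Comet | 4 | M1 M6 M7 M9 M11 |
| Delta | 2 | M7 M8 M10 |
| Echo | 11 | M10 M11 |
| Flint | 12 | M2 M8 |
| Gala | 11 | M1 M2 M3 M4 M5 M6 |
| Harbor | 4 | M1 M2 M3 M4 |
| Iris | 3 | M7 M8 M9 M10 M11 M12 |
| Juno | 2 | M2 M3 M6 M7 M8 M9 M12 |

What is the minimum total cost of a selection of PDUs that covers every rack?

13

Atlas, Harbor, Iris, Juno together cover every rack (Atlas ∪ Harbor ∪ Iris ∪ Juno = {M1, M2, M3, M4, M5, M6, M7, M8, M9, M10, M11, M12}); total cost 4 + 4 + 3 + 2 = 13.
No covering selection has total cost below 13.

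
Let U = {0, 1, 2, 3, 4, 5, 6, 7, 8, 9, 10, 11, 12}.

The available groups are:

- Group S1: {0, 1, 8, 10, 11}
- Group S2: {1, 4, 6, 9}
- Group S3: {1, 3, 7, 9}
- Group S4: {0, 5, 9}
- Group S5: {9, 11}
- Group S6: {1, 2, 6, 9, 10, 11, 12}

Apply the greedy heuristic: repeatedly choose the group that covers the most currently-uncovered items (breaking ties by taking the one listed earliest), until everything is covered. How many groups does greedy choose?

5

Greedy: pick S6 (covers 7 new) → pick S1 (covers 2 new) → pick S3 (covers 2 new) → pick S2 (covers 1 new) → pick S4 (covers 1 new). Total picks: 5.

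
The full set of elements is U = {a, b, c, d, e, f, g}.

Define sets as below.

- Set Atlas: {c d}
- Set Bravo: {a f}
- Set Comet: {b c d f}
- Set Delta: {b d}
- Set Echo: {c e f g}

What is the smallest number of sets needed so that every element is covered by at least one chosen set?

3

Take {Bravo, Comet, Echo}. Their union is {a, b, c, d, e, f, g}, which is all 7 elements.
Only Bravo contains a, so Bravo is forced; the remaining 5 elements need at least 2 more sets (each remaining set adds at most 3) — so at least 3 sets are needed, and 3 is optimal.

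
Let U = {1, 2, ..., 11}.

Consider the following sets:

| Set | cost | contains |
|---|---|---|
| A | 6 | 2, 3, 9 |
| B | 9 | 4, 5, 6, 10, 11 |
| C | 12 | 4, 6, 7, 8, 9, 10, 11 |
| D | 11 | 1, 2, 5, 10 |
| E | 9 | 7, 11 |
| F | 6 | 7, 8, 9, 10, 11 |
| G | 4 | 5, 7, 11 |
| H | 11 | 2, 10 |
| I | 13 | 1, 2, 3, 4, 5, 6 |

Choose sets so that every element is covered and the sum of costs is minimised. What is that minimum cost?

F, I together cover every element (F ∪ I = {1, 2, 3, 4, 5, 6, 7, 8, 9, 10, 11}); total cost 6 + 13 = 19.
No covering selection has total cost below 19.

19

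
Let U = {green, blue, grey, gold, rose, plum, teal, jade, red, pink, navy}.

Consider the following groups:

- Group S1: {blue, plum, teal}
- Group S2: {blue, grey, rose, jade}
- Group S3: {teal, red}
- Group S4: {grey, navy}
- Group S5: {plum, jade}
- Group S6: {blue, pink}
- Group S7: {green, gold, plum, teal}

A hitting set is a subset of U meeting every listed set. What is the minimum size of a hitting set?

4

H = {blue, plum, red, navy} meets every group (each contains at least one member of H), and |H| = 4.
The groups S3, S4, S5, S6 are pairwise disjoint, so any hitting set needs a separate item for each — at least 4. Hence 4 is optimal.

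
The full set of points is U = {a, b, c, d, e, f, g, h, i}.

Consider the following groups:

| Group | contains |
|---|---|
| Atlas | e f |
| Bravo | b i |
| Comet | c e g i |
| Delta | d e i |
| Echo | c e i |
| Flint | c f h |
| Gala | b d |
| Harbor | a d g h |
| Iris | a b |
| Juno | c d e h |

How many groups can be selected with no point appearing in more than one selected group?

Atlas, Bravo, Harbor are pairwise disjoint (Atlas={e,f}; Bravo={b,i}; Harbor={a,d,g,h}).
Every remaining group overlaps one of these, and no 4 of the listed groups are pairwise disjoint, so 3 is the maximum.

3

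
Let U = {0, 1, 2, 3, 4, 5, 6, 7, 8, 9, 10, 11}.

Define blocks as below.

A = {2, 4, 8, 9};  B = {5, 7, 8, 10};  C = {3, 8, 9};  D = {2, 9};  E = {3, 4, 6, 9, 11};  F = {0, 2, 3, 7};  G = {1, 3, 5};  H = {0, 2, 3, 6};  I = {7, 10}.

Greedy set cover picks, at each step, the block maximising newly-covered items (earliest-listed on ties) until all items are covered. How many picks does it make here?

4

Greedy: pick E (covers 5 new) → pick B (covers 4 new) → pick F (covers 2 new) → pick G (covers 1 new). Total picks: 4.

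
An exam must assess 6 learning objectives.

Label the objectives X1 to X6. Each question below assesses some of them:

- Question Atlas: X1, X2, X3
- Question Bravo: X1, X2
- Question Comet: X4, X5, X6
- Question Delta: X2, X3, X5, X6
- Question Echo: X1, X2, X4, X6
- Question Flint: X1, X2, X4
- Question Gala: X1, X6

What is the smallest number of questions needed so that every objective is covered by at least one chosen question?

Atlas and Comet together: Atlas ∪ Comet = {X1, X2, X3, X4, X5, X6} — every objective is covered.
No single question has all 6 objectives (the largest, Delta, has 4), so 2 is optimal.

2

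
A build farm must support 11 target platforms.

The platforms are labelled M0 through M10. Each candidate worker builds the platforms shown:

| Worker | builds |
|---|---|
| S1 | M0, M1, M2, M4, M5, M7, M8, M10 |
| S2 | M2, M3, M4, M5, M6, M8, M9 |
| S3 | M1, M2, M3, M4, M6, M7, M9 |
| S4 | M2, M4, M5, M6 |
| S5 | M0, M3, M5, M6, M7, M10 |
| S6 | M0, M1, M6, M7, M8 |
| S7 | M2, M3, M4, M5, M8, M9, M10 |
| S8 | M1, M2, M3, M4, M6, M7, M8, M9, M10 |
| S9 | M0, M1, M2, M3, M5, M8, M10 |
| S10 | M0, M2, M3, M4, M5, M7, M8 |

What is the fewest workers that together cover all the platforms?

S5 and S8 together: S5 ∪ S8 = {M0, M1, M2, M3, M4, M5, M6, M7, M8, M9, M10} — every platform is covered.
No single worker has all 11 platforms (the largest, S8, has 9), so 2 is optimal.

2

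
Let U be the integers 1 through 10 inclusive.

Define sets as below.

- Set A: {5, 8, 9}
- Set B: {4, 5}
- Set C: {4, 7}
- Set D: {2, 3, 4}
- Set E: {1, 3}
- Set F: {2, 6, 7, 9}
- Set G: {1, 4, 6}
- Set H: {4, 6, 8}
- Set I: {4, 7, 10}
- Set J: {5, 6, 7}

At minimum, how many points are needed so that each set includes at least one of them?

Take T = {3, 4, 5, 9}. Each listed set contains at least one of these, so T is a hitting set of size 4.
No choice of 3 points meets every set, so 4 is the minimum.

4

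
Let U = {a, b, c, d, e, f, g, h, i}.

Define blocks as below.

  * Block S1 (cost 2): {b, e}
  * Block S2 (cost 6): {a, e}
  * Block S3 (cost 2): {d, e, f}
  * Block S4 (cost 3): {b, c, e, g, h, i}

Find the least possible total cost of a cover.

S2, S3, S4 together cover every item (S2 ∪ S3 ∪ S4 = {a, b, c, d, e, f, g, h, i}); total cost 6 + 2 + 3 = 11.
No covering selection has total cost below 11.

11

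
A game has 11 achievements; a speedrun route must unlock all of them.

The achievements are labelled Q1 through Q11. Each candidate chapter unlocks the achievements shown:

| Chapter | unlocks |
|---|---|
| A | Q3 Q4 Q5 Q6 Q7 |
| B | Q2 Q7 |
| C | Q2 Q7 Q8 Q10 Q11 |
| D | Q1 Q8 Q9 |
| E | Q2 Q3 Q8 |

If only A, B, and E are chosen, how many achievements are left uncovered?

4

Union of A, B, E = {Q2, Q3, Q4, Q5, Q6, Q7, Q8}.
Not covered: Q1, Q9, Q10, Q11 — 4 achievements.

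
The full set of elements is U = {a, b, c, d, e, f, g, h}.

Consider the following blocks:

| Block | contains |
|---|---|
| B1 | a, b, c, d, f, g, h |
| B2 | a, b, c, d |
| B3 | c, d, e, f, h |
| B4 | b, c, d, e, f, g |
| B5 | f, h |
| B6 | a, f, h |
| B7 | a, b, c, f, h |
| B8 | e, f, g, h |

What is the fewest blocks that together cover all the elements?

2

B4 and B7 cover everything between them: the union {a, b, c, d, e, f, g, h} is all of U.
No single block has all 8 elements (the largest, B1, has 7), so 2 is optimal.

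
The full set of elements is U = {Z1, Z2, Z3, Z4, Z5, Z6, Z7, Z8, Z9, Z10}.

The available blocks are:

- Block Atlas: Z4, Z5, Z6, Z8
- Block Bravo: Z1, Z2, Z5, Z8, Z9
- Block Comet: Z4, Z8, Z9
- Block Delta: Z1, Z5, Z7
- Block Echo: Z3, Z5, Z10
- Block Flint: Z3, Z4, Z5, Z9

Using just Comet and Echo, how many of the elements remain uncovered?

Union of Comet, Echo = {Z3, Z4, Z5, Z8, Z9, Z10}.
Not covered: Z1, Z2, Z6, Z7 — 4 elements.

4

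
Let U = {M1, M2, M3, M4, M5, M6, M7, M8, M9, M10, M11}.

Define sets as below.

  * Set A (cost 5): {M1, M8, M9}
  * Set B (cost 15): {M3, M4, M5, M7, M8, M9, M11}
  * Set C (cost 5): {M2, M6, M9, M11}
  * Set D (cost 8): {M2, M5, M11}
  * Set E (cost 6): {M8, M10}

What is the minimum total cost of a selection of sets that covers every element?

31

A, B, C, E together cover every element (A ∪ B ∪ C ∪ E = {M1, M2, M3, M4, M5, M6, M7, M8, M9, M10, M11}); total cost 5 + 15 + 5 + 6 = 31.
No covering selection has total cost below 31.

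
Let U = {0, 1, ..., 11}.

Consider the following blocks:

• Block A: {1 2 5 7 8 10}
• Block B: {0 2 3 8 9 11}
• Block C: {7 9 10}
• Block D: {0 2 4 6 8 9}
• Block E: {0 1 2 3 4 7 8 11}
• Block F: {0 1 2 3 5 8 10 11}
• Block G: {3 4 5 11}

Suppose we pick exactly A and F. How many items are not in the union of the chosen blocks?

3

Union of A, F = {0, 1, 2, 3, 5, 7, 8, 10, 11}.
Not covered: 4, 6, 9 — 3 items.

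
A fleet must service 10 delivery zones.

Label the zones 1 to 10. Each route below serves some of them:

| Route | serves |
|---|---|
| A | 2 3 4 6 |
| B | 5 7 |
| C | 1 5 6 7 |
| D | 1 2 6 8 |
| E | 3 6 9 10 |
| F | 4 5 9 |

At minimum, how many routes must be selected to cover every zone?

4

A and C and D and E together: A ∪ C ∪ D ∪ E = {1, 2, 3, 4, 5, 6, 7, 8, 9, 10} — every zone is covered.
No 3 of the 6 routes cover everything (all 20 combinations miss at least one zone), so 4 is optimal.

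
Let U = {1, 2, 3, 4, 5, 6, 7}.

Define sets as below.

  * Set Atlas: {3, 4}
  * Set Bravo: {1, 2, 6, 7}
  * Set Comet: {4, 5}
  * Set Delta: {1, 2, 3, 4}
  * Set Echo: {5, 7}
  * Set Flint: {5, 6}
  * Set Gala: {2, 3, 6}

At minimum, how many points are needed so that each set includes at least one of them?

3

Take H = {3, 5, 7}. Each listed set contains at least one of these, so H is a hitting set of size 3.
No choice of 2 points meets every set, so 3 is the minimum.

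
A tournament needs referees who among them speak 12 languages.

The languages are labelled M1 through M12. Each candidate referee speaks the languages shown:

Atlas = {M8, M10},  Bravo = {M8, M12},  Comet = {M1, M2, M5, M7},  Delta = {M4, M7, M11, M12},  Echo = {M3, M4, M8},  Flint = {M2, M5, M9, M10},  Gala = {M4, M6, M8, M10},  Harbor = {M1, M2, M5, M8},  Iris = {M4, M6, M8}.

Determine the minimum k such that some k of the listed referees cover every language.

5

Take {Comet, Delta, Echo, Flint, Gala}. Their union is {M1, M2, M3, M4, M5, M6, M7, M8, M9, M10, M11, M12}, which is all 12 languages.
No 4 of the 9 referees cover everything (all 126 combinations miss at least one language), so 5 is optimal.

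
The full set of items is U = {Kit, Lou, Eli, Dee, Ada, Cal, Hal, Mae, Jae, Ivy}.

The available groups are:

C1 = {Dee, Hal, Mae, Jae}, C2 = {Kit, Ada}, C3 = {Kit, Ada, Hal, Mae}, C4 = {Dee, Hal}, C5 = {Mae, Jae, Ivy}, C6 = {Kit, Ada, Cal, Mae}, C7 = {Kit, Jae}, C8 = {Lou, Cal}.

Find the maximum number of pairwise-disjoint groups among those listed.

4

C2, C4, C5, C8 are pairwise disjoint (C2={Kit,Ada}; C4={Dee,Hal}; C5={Mae,Jae,Ivy}; C8={Lou,Cal}).
Every remaining group overlaps one of these, and no 5 of the listed groups are pairwise disjoint, so 4 is the maximum.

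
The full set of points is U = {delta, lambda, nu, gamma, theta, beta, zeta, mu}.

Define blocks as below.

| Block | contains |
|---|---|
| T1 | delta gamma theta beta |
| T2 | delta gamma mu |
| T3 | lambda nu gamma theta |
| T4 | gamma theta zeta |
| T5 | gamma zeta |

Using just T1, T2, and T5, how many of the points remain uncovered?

2

Union of T1, T2, T5 = {delta, gamma, theta, beta, zeta, mu}.
Not covered: lambda, nu — 2 points.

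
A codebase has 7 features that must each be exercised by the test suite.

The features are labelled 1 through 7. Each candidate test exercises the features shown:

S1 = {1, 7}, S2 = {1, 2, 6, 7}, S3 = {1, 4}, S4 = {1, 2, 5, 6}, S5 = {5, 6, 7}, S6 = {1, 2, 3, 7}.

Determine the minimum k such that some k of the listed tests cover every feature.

3

S3 and S5 and S6 together: S3 ∪ S5 ∪ S6 = {1, 2, 3, 4, 5, 6, 7} — every feature is covered.
Only S6 contains 3, so S6 is forced; the remaining 3 features need at least 2 more tests (each remaining test adds at most 2) — so at least 3 tests are needed, and 3 is optimal.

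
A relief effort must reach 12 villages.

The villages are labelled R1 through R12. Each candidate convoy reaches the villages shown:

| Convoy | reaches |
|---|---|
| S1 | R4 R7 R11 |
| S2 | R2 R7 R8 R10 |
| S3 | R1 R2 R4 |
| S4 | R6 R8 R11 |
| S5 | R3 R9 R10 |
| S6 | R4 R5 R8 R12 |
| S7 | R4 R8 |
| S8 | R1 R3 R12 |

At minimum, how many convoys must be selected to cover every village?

5

Take {S2, S4, S5, S6, S8}. Their union is {R1, R2, R3, R4, R5, R6, R7, R8, R9, R10, R11, R12}, which is all 12 villages.
No 4 of the 8 convoys cover everything (all 70 combinations miss at least one village), so 5 is optimal.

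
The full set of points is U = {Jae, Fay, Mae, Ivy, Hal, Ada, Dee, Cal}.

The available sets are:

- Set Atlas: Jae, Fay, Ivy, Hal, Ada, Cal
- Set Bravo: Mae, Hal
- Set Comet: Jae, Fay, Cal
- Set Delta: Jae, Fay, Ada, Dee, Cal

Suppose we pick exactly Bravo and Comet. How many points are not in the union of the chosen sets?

3

Union of Bravo, Comet = {Jae, Fay, Mae, Hal, Cal}.
Not covered: Ivy, Ada, Dee — 3 points.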